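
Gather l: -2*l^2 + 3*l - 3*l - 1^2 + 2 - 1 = -2*l^2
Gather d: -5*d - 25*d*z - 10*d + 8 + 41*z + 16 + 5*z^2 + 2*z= d*(-25*z - 15) + 5*z^2 + 43*z + 24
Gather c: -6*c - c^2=-c^2 - 6*c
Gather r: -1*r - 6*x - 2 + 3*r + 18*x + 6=2*r + 12*x + 4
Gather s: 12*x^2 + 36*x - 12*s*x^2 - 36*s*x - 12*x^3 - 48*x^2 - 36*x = s*(-12*x^2 - 36*x) - 12*x^3 - 36*x^2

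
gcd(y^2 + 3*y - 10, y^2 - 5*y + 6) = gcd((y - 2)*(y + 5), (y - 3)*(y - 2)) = y - 2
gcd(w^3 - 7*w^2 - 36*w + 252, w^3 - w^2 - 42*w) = w^2 - w - 42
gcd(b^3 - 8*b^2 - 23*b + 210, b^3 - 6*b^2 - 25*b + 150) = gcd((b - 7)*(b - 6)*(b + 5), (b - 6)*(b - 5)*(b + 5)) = b^2 - b - 30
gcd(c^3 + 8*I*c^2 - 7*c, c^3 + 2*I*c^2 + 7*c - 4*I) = 1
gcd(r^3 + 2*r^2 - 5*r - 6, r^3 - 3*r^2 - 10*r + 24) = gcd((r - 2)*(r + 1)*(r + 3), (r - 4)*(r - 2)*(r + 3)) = r^2 + r - 6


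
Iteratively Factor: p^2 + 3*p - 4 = (p + 4)*(p - 1)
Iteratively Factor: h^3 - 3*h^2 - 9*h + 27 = (h - 3)*(h^2 - 9) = (h - 3)^2*(h + 3)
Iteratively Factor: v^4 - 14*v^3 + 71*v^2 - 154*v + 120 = (v - 2)*(v^3 - 12*v^2 + 47*v - 60) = (v - 3)*(v - 2)*(v^2 - 9*v + 20) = (v - 5)*(v - 3)*(v - 2)*(v - 4)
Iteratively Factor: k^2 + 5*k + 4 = (k + 4)*(k + 1)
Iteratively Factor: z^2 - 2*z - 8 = (z - 4)*(z + 2)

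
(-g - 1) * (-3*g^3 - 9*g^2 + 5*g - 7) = 3*g^4 + 12*g^3 + 4*g^2 + 2*g + 7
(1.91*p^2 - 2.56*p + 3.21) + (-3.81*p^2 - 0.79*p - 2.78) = -1.9*p^2 - 3.35*p + 0.43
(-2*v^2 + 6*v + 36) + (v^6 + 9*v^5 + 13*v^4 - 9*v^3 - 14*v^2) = v^6 + 9*v^5 + 13*v^4 - 9*v^3 - 16*v^2 + 6*v + 36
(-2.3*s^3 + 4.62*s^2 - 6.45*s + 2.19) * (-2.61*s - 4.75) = 6.003*s^4 - 1.1332*s^3 - 5.1105*s^2 + 24.9216*s - 10.4025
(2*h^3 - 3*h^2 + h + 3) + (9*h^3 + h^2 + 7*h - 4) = 11*h^3 - 2*h^2 + 8*h - 1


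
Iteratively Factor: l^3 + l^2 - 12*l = (l - 3)*(l^2 + 4*l) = l*(l - 3)*(l + 4)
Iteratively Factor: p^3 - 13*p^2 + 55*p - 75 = (p - 5)*(p^2 - 8*p + 15) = (p - 5)*(p - 3)*(p - 5)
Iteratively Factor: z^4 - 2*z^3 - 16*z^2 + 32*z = (z + 4)*(z^3 - 6*z^2 + 8*z) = z*(z + 4)*(z^2 - 6*z + 8) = z*(z - 2)*(z + 4)*(z - 4)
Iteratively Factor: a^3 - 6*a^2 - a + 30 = (a - 5)*(a^2 - a - 6) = (a - 5)*(a - 3)*(a + 2)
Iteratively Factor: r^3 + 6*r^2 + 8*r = (r + 4)*(r^2 + 2*r) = r*(r + 4)*(r + 2)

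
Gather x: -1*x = -x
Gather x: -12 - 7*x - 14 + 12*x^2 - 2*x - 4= 12*x^2 - 9*x - 30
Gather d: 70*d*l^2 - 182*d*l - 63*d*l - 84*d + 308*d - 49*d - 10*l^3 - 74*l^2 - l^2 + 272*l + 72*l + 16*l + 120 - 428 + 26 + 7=d*(70*l^2 - 245*l + 175) - 10*l^3 - 75*l^2 + 360*l - 275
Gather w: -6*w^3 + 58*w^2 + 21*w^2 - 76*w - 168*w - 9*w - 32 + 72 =-6*w^3 + 79*w^2 - 253*w + 40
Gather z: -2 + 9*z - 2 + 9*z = 18*z - 4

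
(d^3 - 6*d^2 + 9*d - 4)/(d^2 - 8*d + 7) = (d^2 - 5*d + 4)/(d - 7)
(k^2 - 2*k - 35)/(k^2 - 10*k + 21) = (k + 5)/(k - 3)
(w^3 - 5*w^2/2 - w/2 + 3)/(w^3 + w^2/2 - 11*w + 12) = (w + 1)/(w + 4)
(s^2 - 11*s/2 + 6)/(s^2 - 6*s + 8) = (s - 3/2)/(s - 2)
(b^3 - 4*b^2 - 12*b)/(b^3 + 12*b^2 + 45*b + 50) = b*(b - 6)/(b^2 + 10*b + 25)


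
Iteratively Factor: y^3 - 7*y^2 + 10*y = (y - 5)*(y^2 - 2*y) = y*(y - 5)*(y - 2)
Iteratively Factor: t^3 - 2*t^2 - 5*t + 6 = (t - 3)*(t^2 + t - 2) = (t - 3)*(t - 1)*(t + 2)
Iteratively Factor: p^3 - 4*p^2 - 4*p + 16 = (p - 4)*(p^2 - 4) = (p - 4)*(p + 2)*(p - 2)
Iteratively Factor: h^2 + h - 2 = (h - 1)*(h + 2)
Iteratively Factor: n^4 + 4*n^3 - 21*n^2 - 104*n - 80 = (n + 4)*(n^3 - 21*n - 20) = (n + 4)^2*(n^2 - 4*n - 5) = (n + 1)*(n + 4)^2*(n - 5)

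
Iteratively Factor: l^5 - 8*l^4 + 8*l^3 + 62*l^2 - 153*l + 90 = (l - 2)*(l^4 - 6*l^3 - 4*l^2 + 54*l - 45) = (l - 2)*(l + 3)*(l^3 - 9*l^2 + 23*l - 15) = (l - 2)*(l - 1)*(l + 3)*(l^2 - 8*l + 15) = (l - 3)*(l - 2)*(l - 1)*(l + 3)*(l - 5)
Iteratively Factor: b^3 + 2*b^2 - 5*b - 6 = (b + 1)*(b^2 + b - 6) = (b - 2)*(b + 1)*(b + 3)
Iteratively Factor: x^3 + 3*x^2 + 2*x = (x)*(x^2 + 3*x + 2) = x*(x + 2)*(x + 1)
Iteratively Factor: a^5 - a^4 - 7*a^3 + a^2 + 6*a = (a + 2)*(a^4 - 3*a^3 - a^2 + 3*a) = (a + 1)*(a + 2)*(a^3 - 4*a^2 + 3*a) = (a - 1)*(a + 1)*(a + 2)*(a^2 - 3*a) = (a - 3)*(a - 1)*(a + 1)*(a + 2)*(a)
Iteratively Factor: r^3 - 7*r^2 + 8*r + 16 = (r - 4)*(r^2 - 3*r - 4) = (r - 4)*(r + 1)*(r - 4)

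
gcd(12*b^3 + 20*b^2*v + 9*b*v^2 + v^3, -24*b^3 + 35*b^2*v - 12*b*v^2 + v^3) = 1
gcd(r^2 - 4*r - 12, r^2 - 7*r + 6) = r - 6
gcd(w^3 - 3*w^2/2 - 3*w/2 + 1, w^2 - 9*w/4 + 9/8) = 1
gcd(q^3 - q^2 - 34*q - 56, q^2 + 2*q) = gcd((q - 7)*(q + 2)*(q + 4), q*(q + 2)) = q + 2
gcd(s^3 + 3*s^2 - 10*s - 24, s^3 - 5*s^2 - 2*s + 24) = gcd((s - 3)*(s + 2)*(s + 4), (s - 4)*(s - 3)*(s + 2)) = s^2 - s - 6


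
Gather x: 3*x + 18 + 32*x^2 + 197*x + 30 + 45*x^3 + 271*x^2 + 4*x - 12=45*x^3 + 303*x^2 + 204*x + 36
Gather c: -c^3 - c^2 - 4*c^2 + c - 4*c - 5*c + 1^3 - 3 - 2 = -c^3 - 5*c^2 - 8*c - 4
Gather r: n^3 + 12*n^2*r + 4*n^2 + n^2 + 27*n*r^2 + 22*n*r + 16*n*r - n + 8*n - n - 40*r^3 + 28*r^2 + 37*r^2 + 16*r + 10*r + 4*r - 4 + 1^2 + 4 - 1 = n^3 + 5*n^2 + 6*n - 40*r^3 + r^2*(27*n + 65) + r*(12*n^2 + 38*n + 30)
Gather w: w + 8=w + 8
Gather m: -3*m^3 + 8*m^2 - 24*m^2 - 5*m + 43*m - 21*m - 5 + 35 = -3*m^3 - 16*m^2 + 17*m + 30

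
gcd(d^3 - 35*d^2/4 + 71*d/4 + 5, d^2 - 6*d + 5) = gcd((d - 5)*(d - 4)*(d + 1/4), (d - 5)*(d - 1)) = d - 5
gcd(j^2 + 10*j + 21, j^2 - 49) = j + 7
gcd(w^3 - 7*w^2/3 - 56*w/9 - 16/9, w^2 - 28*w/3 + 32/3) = 1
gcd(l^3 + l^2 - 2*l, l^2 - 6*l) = l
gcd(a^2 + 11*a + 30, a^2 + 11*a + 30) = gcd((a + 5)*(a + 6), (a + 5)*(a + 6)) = a^2 + 11*a + 30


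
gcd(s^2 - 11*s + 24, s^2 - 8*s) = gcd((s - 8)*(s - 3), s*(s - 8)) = s - 8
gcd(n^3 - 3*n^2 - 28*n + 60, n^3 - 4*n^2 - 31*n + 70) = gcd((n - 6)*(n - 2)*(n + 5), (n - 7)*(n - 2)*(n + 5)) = n^2 + 3*n - 10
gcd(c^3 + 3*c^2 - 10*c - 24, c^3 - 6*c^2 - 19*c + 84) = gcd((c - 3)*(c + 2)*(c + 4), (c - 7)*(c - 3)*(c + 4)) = c^2 + c - 12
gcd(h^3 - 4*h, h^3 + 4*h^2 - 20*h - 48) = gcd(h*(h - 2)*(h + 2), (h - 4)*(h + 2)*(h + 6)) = h + 2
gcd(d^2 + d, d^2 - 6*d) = d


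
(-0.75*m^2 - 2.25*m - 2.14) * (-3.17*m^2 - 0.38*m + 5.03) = 2.3775*m^4 + 7.4175*m^3 + 3.8663*m^2 - 10.5043*m - 10.7642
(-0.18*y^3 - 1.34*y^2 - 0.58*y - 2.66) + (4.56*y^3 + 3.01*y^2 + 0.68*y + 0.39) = 4.38*y^3 + 1.67*y^2 + 0.1*y - 2.27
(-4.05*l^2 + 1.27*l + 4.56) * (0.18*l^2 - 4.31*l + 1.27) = -0.729*l^4 + 17.6841*l^3 - 9.7964*l^2 - 18.0407*l + 5.7912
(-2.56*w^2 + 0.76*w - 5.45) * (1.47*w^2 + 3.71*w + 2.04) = -3.7632*w^4 - 8.3804*w^3 - 10.4143*w^2 - 18.6691*w - 11.118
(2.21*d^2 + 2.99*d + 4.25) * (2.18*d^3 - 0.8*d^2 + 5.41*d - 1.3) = 4.8178*d^5 + 4.7502*d^4 + 18.8291*d^3 + 9.9029*d^2 + 19.1055*d - 5.525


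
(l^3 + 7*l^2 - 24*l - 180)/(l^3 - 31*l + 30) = (l + 6)/(l - 1)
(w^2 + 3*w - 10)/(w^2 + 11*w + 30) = (w - 2)/(w + 6)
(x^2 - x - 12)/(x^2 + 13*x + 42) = (x^2 - x - 12)/(x^2 + 13*x + 42)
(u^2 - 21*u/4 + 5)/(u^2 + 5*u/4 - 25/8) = 2*(u - 4)/(2*u + 5)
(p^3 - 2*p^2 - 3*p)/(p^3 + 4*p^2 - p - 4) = p*(p - 3)/(p^2 + 3*p - 4)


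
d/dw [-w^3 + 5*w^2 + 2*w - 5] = -3*w^2 + 10*w + 2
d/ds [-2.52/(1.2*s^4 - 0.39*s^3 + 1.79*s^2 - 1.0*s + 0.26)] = (12.096*s^3 - 2.9484*s^2 + 9.0216*s - 2.52)/(1.2*s^4 - 0.39*s^3 + 1.79*s^2 - 1.0*s + 0.26)^2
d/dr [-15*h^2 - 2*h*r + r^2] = -2*h + 2*r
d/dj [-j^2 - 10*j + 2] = -2*j - 10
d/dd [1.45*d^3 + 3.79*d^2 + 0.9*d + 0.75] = 4.35*d^2 + 7.58*d + 0.9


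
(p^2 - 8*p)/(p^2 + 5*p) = (p - 8)/(p + 5)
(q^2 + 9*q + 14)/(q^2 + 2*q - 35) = (q + 2)/(q - 5)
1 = 1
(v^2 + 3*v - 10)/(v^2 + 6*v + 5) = (v - 2)/(v + 1)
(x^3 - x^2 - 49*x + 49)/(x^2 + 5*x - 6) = (x^2 - 49)/(x + 6)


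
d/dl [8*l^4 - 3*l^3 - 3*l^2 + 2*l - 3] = 32*l^3 - 9*l^2 - 6*l + 2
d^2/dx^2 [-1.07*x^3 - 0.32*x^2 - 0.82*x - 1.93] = -6.42*x - 0.64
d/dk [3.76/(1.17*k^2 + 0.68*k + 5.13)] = (-8.7984*k - 2.5568)/(1.17*k^2 + 0.68*k + 5.13)^2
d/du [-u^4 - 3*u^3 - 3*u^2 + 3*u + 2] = -4*u^3 - 9*u^2 - 6*u + 3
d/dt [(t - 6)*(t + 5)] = 2*t - 1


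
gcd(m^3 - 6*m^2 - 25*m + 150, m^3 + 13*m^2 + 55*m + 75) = m + 5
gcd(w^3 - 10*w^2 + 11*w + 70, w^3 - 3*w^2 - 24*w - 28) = w^2 - 5*w - 14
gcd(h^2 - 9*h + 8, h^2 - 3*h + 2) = h - 1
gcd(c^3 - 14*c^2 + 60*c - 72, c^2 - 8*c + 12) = c^2 - 8*c + 12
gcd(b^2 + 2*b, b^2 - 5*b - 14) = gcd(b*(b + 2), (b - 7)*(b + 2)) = b + 2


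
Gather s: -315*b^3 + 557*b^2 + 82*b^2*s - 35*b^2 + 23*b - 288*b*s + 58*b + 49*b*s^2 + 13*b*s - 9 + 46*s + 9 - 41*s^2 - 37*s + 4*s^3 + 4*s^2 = -315*b^3 + 522*b^2 + 81*b + 4*s^3 + s^2*(49*b - 37) + s*(82*b^2 - 275*b + 9)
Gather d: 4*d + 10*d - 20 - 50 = 14*d - 70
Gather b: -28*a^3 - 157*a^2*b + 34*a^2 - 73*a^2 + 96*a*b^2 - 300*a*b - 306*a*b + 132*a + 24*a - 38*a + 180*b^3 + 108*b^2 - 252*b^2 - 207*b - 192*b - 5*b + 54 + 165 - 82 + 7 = -28*a^3 - 39*a^2 + 118*a + 180*b^3 + b^2*(96*a - 144) + b*(-157*a^2 - 606*a - 404) + 144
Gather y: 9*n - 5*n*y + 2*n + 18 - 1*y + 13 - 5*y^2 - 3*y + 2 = 11*n - 5*y^2 + y*(-5*n - 4) + 33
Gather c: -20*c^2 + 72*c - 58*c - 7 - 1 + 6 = -20*c^2 + 14*c - 2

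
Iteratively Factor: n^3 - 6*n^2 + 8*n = (n)*(n^2 - 6*n + 8) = n*(n - 4)*(n - 2)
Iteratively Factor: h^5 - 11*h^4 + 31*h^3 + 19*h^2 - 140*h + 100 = (h - 1)*(h^4 - 10*h^3 + 21*h^2 + 40*h - 100) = (h - 5)*(h - 1)*(h^3 - 5*h^2 - 4*h + 20) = (h - 5)^2*(h - 1)*(h^2 - 4) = (h - 5)^2*(h - 1)*(h + 2)*(h - 2)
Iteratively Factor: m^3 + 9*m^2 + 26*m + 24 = (m + 2)*(m^2 + 7*m + 12) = (m + 2)*(m + 3)*(m + 4)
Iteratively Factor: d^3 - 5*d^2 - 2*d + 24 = (d - 3)*(d^2 - 2*d - 8) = (d - 3)*(d + 2)*(d - 4)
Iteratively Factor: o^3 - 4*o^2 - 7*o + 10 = (o - 1)*(o^2 - 3*o - 10) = (o - 5)*(o - 1)*(o + 2)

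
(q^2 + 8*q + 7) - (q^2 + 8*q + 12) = -5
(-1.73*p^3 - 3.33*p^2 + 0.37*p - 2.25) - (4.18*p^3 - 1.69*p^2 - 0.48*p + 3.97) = -5.91*p^3 - 1.64*p^2 + 0.85*p - 6.22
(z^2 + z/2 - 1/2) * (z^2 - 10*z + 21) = z^4 - 19*z^3/2 + 31*z^2/2 + 31*z/2 - 21/2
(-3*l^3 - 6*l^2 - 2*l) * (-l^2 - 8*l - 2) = 3*l^5 + 30*l^4 + 56*l^3 + 28*l^2 + 4*l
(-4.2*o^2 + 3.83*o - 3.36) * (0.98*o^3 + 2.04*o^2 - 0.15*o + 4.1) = -4.116*o^5 - 4.8146*o^4 + 5.1504*o^3 - 24.6489*o^2 + 16.207*o - 13.776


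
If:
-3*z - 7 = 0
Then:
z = -7/3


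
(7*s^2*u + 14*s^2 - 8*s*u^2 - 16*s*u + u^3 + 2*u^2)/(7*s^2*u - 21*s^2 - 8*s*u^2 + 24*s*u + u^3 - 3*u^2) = (u + 2)/(u - 3)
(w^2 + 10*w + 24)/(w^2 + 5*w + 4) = (w + 6)/(w + 1)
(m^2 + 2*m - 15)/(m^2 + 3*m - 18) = (m + 5)/(m + 6)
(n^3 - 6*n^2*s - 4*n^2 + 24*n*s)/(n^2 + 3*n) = (n^2 - 6*n*s - 4*n + 24*s)/(n + 3)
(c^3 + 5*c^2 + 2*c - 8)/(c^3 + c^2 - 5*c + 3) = (c^2 + 6*c + 8)/(c^2 + 2*c - 3)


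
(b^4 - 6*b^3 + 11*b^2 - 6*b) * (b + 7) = b^5 + b^4 - 31*b^3 + 71*b^2 - 42*b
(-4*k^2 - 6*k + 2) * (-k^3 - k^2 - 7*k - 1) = 4*k^5 + 10*k^4 + 32*k^3 + 44*k^2 - 8*k - 2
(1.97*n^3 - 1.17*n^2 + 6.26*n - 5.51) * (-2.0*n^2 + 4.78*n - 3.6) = -3.94*n^5 + 11.7566*n^4 - 25.2046*n^3 + 45.1548*n^2 - 48.8738*n + 19.836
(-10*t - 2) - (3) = -10*t - 5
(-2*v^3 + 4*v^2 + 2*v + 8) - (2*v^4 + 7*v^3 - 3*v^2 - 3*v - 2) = -2*v^4 - 9*v^3 + 7*v^2 + 5*v + 10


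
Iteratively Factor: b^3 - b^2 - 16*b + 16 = (b - 4)*(b^2 + 3*b - 4) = (b - 4)*(b - 1)*(b + 4)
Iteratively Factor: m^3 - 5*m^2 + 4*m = (m)*(m^2 - 5*m + 4) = m*(m - 1)*(m - 4)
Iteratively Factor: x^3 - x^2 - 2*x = (x - 2)*(x^2 + x) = (x - 2)*(x + 1)*(x)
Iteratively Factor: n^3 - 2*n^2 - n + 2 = (n - 1)*(n^2 - n - 2) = (n - 2)*(n - 1)*(n + 1)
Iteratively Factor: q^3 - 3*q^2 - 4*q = (q - 4)*(q^2 + q) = q*(q - 4)*(q + 1)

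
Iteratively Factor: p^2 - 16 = (p - 4)*(p + 4)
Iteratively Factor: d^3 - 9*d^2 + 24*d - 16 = (d - 4)*(d^2 - 5*d + 4) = (d - 4)*(d - 1)*(d - 4)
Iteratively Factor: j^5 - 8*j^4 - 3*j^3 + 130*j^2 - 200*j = (j - 5)*(j^4 - 3*j^3 - 18*j^2 + 40*j) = (j - 5)^2*(j^3 + 2*j^2 - 8*j) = (j - 5)^2*(j - 2)*(j^2 + 4*j) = j*(j - 5)^2*(j - 2)*(j + 4)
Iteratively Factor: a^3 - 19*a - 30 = (a - 5)*(a^2 + 5*a + 6) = (a - 5)*(a + 3)*(a + 2)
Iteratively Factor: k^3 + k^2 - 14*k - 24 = (k + 3)*(k^2 - 2*k - 8) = (k + 2)*(k + 3)*(k - 4)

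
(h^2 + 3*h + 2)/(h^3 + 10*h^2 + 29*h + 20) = (h + 2)/(h^2 + 9*h + 20)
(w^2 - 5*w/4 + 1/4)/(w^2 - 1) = (w - 1/4)/(w + 1)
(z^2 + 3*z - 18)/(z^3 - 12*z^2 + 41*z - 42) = (z + 6)/(z^2 - 9*z + 14)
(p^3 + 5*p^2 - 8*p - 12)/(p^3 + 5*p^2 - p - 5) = (p^2 + 4*p - 12)/(p^2 + 4*p - 5)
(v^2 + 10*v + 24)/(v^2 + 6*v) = (v + 4)/v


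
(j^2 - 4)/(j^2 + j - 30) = (j^2 - 4)/(j^2 + j - 30)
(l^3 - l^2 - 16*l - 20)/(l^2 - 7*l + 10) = (l^2 + 4*l + 4)/(l - 2)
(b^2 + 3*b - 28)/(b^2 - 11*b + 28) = (b + 7)/(b - 7)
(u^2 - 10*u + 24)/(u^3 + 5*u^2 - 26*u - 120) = (u^2 - 10*u + 24)/(u^3 + 5*u^2 - 26*u - 120)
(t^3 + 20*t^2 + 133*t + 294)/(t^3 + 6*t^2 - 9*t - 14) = (t^2 + 13*t + 42)/(t^2 - t - 2)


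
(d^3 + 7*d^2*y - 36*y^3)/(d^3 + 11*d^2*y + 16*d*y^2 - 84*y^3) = (d + 3*y)/(d + 7*y)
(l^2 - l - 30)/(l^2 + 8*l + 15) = (l - 6)/(l + 3)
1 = 1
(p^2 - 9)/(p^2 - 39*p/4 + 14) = 4*(p^2 - 9)/(4*p^2 - 39*p + 56)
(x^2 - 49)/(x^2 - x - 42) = (x + 7)/(x + 6)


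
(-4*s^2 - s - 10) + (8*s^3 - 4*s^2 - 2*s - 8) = 8*s^3 - 8*s^2 - 3*s - 18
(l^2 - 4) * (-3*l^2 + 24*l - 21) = -3*l^4 + 24*l^3 - 9*l^2 - 96*l + 84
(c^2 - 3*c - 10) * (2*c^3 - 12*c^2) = 2*c^5 - 18*c^4 + 16*c^3 + 120*c^2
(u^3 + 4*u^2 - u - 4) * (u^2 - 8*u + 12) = u^5 - 4*u^4 - 21*u^3 + 52*u^2 + 20*u - 48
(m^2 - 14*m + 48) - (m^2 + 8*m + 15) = 33 - 22*m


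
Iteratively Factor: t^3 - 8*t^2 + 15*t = (t - 3)*(t^2 - 5*t) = (t - 5)*(t - 3)*(t)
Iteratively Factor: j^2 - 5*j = (j - 5)*(j)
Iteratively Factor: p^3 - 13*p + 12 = (p + 4)*(p^2 - 4*p + 3) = (p - 1)*(p + 4)*(p - 3)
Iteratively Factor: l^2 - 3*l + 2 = (l - 2)*(l - 1)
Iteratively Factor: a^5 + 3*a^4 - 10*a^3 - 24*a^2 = (a)*(a^4 + 3*a^3 - 10*a^2 - 24*a) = a*(a + 2)*(a^3 + a^2 - 12*a) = a*(a - 3)*(a + 2)*(a^2 + 4*a) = a*(a - 3)*(a + 2)*(a + 4)*(a)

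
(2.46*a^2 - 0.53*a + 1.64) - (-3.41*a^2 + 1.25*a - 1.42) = 5.87*a^2 - 1.78*a + 3.06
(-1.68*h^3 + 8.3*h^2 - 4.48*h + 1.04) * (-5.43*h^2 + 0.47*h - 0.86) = 9.1224*h^5 - 45.8586*h^4 + 29.6722*h^3 - 14.8908*h^2 + 4.3416*h - 0.8944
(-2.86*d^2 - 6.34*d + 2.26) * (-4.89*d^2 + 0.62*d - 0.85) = 13.9854*d^4 + 29.2294*d^3 - 12.5512*d^2 + 6.7902*d - 1.921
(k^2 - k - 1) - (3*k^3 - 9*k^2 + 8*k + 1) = -3*k^3 + 10*k^2 - 9*k - 2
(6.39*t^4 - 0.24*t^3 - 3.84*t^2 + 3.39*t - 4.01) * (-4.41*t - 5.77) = -28.1799*t^5 - 35.8119*t^4 + 18.3192*t^3 + 7.2069*t^2 - 1.8762*t + 23.1377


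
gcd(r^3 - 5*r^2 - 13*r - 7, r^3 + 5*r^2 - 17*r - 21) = r + 1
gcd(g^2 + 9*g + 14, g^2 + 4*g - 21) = g + 7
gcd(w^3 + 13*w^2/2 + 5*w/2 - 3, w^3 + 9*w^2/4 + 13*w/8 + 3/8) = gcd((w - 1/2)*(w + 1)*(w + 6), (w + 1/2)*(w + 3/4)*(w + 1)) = w + 1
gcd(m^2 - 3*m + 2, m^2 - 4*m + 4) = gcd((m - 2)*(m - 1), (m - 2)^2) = m - 2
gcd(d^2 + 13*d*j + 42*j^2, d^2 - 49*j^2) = d + 7*j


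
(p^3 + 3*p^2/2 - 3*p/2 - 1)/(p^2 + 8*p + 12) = (2*p^2 - p - 1)/(2*(p + 6))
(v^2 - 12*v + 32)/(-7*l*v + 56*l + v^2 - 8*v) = (v - 4)/(-7*l + v)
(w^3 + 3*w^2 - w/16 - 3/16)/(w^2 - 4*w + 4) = (16*w^3 + 48*w^2 - w - 3)/(16*(w^2 - 4*w + 4))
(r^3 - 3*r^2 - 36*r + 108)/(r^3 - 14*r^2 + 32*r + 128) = (r^3 - 3*r^2 - 36*r + 108)/(r^3 - 14*r^2 + 32*r + 128)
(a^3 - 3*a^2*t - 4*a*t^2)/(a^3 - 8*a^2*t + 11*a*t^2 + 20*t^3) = a/(a - 5*t)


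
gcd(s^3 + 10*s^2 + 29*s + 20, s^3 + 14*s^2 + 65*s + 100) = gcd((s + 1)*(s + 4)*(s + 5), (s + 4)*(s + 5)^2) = s^2 + 9*s + 20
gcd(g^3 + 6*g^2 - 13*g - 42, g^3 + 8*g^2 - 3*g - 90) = g - 3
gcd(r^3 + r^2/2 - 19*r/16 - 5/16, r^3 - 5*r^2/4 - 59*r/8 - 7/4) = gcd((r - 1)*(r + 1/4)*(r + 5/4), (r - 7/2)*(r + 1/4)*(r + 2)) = r + 1/4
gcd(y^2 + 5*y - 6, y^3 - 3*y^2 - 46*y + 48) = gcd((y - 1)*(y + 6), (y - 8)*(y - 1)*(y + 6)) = y^2 + 5*y - 6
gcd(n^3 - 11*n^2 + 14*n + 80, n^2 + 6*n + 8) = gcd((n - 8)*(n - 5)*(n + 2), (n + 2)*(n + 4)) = n + 2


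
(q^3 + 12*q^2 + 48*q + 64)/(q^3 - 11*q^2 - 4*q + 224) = (q^2 + 8*q + 16)/(q^2 - 15*q + 56)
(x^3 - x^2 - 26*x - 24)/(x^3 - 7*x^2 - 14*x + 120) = (x + 1)/(x - 5)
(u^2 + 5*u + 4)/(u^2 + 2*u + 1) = (u + 4)/(u + 1)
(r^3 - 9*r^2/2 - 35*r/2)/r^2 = r - 9/2 - 35/(2*r)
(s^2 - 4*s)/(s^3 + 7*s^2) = (s - 4)/(s*(s + 7))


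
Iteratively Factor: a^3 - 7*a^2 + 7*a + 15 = (a - 5)*(a^2 - 2*a - 3) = (a - 5)*(a - 3)*(a + 1)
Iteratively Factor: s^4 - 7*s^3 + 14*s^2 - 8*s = (s - 1)*(s^3 - 6*s^2 + 8*s) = (s - 4)*(s - 1)*(s^2 - 2*s) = s*(s - 4)*(s - 1)*(s - 2)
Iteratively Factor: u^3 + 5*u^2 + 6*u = (u + 3)*(u^2 + 2*u) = (u + 2)*(u + 3)*(u)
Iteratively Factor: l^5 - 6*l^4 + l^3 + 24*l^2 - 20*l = (l + 2)*(l^4 - 8*l^3 + 17*l^2 - 10*l) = (l - 2)*(l + 2)*(l^3 - 6*l^2 + 5*l) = (l - 2)*(l - 1)*(l + 2)*(l^2 - 5*l) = (l - 5)*(l - 2)*(l - 1)*(l + 2)*(l)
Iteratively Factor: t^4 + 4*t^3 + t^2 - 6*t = (t + 2)*(t^3 + 2*t^2 - 3*t) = t*(t + 2)*(t^2 + 2*t - 3) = t*(t + 2)*(t + 3)*(t - 1)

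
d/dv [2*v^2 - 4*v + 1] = 4*v - 4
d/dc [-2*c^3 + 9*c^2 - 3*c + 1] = -6*c^2 + 18*c - 3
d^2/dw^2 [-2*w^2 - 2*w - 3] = -4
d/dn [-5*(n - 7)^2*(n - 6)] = 5*(19 - 3*n)*(n - 7)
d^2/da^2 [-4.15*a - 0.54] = 0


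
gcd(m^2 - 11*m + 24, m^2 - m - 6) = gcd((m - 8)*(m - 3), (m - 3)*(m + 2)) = m - 3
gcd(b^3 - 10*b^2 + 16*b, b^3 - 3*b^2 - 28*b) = b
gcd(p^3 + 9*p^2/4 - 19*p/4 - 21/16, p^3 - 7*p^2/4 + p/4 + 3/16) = p^2 - 5*p/4 - 3/8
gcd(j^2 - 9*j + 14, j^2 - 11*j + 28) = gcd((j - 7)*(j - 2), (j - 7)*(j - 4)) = j - 7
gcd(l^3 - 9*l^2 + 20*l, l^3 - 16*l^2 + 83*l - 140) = l^2 - 9*l + 20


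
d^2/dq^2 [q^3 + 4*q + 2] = 6*q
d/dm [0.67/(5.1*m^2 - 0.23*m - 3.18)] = (0.1541 - 6.834*m)/(-5.1*m^2 + 0.23*m + 3.18)^2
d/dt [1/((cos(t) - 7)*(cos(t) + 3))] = 2*(cos(t) - 2)*sin(t)/((cos(t) - 7)^2*(cos(t) + 3)^2)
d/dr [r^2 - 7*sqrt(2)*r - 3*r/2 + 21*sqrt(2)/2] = 2*r - 7*sqrt(2) - 3/2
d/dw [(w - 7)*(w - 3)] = 2*w - 10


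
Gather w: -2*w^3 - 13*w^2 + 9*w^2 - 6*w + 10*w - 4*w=-2*w^3 - 4*w^2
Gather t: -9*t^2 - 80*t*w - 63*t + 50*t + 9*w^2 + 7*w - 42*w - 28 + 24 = -9*t^2 + t*(-80*w - 13) + 9*w^2 - 35*w - 4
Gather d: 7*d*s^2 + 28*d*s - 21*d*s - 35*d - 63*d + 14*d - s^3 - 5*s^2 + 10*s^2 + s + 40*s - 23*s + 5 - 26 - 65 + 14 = d*(7*s^2 + 7*s - 84) - s^3 + 5*s^2 + 18*s - 72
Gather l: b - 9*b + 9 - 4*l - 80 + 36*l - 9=-8*b + 32*l - 80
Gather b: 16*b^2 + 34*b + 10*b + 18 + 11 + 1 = 16*b^2 + 44*b + 30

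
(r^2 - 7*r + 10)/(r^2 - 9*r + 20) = (r - 2)/(r - 4)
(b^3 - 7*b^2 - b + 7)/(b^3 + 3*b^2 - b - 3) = (b - 7)/(b + 3)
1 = 1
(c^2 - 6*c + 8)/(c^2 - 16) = (c - 2)/(c + 4)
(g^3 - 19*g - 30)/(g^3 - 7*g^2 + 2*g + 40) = (g + 3)/(g - 4)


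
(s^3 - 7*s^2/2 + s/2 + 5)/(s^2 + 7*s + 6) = (s^2 - 9*s/2 + 5)/(s + 6)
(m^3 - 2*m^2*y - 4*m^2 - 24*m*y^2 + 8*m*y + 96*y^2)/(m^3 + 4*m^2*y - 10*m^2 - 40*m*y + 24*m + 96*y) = (m - 6*y)/(m - 6)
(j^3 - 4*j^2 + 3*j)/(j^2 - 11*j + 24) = j*(j - 1)/(j - 8)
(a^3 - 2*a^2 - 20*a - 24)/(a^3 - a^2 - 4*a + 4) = (a^2 - 4*a - 12)/(a^2 - 3*a + 2)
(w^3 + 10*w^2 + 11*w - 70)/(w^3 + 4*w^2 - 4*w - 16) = (w^2 + 12*w + 35)/(w^2 + 6*w + 8)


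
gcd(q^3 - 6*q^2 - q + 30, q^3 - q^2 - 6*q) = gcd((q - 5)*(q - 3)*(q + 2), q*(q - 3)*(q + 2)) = q^2 - q - 6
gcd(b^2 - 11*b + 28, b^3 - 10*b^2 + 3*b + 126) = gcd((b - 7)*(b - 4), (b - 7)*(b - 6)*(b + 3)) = b - 7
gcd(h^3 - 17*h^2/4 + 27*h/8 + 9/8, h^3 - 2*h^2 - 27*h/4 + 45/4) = h^2 - 9*h/2 + 9/2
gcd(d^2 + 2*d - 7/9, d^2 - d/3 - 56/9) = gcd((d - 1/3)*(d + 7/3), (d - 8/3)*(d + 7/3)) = d + 7/3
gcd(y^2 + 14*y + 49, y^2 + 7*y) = y + 7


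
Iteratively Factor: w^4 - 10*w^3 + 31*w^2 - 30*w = (w)*(w^3 - 10*w^2 + 31*w - 30) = w*(w - 3)*(w^2 - 7*w + 10) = w*(w - 3)*(w - 2)*(w - 5)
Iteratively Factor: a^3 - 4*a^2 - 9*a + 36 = (a - 3)*(a^2 - a - 12) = (a - 4)*(a - 3)*(a + 3)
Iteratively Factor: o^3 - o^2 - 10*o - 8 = (o - 4)*(o^2 + 3*o + 2) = (o - 4)*(o + 2)*(o + 1)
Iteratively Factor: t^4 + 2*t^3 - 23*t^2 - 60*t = (t)*(t^3 + 2*t^2 - 23*t - 60) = t*(t + 3)*(t^2 - t - 20) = t*(t - 5)*(t + 3)*(t + 4)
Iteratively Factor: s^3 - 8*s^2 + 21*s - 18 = (s - 3)*(s^2 - 5*s + 6) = (s - 3)*(s - 2)*(s - 3)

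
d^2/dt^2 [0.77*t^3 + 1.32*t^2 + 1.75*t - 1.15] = 4.62*t + 2.64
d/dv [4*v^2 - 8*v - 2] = 8*v - 8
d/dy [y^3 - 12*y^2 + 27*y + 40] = 3*y^2 - 24*y + 27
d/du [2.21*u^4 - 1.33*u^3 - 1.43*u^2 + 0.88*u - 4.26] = 8.84*u^3 - 3.99*u^2 - 2.86*u + 0.88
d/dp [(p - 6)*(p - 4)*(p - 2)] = 3*p^2 - 24*p + 44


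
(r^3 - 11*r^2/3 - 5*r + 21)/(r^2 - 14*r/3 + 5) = (3*r^2 - 2*r - 21)/(3*r - 5)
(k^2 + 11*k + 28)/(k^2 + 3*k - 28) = (k + 4)/(k - 4)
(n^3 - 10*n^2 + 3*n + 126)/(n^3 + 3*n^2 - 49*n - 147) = (n - 6)/(n + 7)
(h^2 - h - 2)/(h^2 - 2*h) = (h + 1)/h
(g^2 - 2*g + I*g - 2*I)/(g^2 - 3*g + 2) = (g + I)/(g - 1)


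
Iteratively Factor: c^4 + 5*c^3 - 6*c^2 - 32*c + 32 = (c - 1)*(c^3 + 6*c^2 - 32) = (c - 1)*(c + 4)*(c^2 + 2*c - 8) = (c - 1)*(c + 4)^2*(c - 2)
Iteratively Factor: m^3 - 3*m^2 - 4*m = (m + 1)*(m^2 - 4*m) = m*(m + 1)*(m - 4)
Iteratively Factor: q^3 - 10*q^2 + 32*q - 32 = (q - 2)*(q^2 - 8*q + 16) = (q - 4)*(q - 2)*(q - 4)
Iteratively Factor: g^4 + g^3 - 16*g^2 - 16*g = (g)*(g^3 + g^2 - 16*g - 16) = g*(g + 1)*(g^2 - 16) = g*(g - 4)*(g + 1)*(g + 4)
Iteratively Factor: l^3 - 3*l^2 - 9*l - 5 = (l + 1)*(l^2 - 4*l - 5) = (l - 5)*(l + 1)*(l + 1)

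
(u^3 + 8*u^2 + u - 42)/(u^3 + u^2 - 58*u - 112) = (u^2 + u - 6)/(u^2 - 6*u - 16)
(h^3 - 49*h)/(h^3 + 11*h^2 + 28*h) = (h - 7)/(h + 4)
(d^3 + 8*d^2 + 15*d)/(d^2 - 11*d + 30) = d*(d^2 + 8*d + 15)/(d^2 - 11*d + 30)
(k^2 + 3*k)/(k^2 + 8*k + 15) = k/(k + 5)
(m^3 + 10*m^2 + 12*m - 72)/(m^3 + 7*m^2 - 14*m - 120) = (m^2 + 4*m - 12)/(m^2 + m - 20)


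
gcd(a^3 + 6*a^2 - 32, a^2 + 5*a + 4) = a + 4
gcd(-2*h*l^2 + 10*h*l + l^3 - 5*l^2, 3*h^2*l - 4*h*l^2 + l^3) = l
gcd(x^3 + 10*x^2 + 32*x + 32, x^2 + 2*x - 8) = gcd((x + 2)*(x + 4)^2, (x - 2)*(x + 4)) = x + 4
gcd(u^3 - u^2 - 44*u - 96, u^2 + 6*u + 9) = u + 3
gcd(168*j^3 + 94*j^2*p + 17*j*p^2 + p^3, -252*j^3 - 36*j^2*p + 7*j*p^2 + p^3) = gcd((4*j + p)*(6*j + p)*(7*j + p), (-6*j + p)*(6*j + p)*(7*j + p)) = 42*j^2 + 13*j*p + p^2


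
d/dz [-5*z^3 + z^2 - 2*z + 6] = -15*z^2 + 2*z - 2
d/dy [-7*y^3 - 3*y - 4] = -21*y^2 - 3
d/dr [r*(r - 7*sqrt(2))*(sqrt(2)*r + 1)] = 3*sqrt(2)*r^2 - 26*r - 7*sqrt(2)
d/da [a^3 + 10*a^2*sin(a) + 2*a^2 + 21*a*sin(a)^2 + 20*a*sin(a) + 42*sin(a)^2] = 10*a^2*cos(a) + 3*a^2 + 21*a*sin(2*a) + 20*sqrt(2)*a*sin(a + pi/4) + 4*a + 20*sin(a) + 42*sin(2*a) - 21*cos(2*a)/2 + 21/2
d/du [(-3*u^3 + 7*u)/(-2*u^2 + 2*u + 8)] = (-u*(2*u - 1)*(3*u^2 - 7) + (7 - 9*u^2)*(-u^2 + u + 4))/(2*(-u^2 + u + 4)^2)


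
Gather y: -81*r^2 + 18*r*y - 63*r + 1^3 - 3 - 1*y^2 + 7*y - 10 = -81*r^2 - 63*r - y^2 + y*(18*r + 7) - 12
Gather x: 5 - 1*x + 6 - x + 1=12 - 2*x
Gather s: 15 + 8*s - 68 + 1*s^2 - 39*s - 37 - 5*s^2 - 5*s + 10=-4*s^2 - 36*s - 80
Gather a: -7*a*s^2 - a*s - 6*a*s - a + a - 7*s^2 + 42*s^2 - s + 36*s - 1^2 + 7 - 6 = a*(-7*s^2 - 7*s) + 35*s^2 + 35*s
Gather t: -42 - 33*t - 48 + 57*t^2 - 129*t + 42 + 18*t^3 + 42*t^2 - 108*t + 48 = 18*t^3 + 99*t^2 - 270*t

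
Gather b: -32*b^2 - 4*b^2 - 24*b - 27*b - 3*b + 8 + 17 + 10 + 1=-36*b^2 - 54*b + 36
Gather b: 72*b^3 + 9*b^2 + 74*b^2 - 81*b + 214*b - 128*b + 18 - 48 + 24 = 72*b^3 + 83*b^2 + 5*b - 6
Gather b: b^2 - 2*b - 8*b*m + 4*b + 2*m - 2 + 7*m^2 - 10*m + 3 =b^2 + b*(2 - 8*m) + 7*m^2 - 8*m + 1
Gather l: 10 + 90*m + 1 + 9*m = 99*m + 11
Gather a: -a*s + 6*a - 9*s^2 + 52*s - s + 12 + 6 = a*(6 - s) - 9*s^2 + 51*s + 18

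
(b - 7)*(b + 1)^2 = b^3 - 5*b^2 - 13*b - 7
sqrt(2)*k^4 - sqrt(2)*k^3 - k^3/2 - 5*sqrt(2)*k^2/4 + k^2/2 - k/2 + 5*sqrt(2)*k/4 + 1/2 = (k - 1)*(k - sqrt(2))*(k + sqrt(2)/2)*(sqrt(2)*k + 1/2)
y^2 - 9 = (y - 3)*(y + 3)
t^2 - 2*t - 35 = (t - 7)*(t + 5)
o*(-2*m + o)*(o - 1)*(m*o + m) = -2*m^2*o^3 + 2*m^2*o + m*o^4 - m*o^2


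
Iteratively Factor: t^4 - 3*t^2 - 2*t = (t + 1)*(t^3 - t^2 - 2*t) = (t + 1)^2*(t^2 - 2*t) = t*(t + 1)^2*(t - 2)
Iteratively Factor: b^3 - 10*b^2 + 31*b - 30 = (b - 3)*(b^2 - 7*b + 10) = (b - 3)*(b - 2)*(b - 5)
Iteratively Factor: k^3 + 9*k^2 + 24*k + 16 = (k + 4)*(k^2 + 5*k + 4) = (k + 1)*(k + 4)*(k + 4)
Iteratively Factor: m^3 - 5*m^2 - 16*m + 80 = (m - 4)*(m^2 - m - 20) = (m - 5)*(m - 4)*(m + 4)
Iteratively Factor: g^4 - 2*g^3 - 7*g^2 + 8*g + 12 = (g - 2)*(g^3 - 7*g - 6) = (g - 2)*(g + 2)*(g^2 - 2*g - 3) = (g - 3)*(g - 2)*(g + 2)*(g + 1)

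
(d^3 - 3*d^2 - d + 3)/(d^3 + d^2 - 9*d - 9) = (d - 1)/(d + 3)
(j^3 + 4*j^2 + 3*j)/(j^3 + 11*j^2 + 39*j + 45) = j*(j + 1)/(j^2 + 8*j + 15)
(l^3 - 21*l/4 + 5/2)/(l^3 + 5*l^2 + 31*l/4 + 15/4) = (2*l^2 - 5*l + 2)/(2*l^2 + 5*l + 3)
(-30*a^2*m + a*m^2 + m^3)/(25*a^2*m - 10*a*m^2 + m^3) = (-6*a - m)/(5*a - m)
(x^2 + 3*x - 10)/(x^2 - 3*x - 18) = (-x^2 - 3*x + 10)/(-x^2 + 3*x + 18)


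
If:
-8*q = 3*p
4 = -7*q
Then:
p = 32/21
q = -4/7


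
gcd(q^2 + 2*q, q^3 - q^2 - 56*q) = q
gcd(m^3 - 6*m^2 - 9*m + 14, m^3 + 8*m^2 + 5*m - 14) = m^2 + m - 2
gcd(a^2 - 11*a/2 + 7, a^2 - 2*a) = a - 2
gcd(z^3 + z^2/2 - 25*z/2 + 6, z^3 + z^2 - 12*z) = z^2 + z - 12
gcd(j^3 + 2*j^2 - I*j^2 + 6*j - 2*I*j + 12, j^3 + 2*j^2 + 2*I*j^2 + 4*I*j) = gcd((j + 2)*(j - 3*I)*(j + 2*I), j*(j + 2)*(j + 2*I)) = j^2 + j*(2 + 2*I) + 4*I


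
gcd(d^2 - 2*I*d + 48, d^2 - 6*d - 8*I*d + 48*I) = d - 8*I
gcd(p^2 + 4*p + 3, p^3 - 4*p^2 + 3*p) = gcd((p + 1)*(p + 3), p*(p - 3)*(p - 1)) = 1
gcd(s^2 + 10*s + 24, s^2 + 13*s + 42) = s + 6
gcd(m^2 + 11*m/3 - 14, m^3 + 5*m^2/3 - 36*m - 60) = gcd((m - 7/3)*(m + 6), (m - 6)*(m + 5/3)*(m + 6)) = m + 6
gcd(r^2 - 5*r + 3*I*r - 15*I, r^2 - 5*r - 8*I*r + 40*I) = r - 5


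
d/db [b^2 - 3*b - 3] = 2*b - 3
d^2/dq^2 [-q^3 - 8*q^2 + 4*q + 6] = -6*q - 16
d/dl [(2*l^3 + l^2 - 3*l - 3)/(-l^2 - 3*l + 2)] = (-2*l^4 - 12*l^3 + 6*l^2 - 2*l - 15)/(l^4 + 6*l^3 + 5*l^2 - 12*l + 4)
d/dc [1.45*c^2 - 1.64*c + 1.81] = 2.9*c - 1.64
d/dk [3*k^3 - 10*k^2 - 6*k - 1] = 9*k^2 - 20*k - 6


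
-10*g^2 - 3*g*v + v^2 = (-5*g + v)*(2*g + v)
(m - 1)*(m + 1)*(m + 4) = m^3 + 4*m^2 - m - 4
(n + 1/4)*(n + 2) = n^2 + 9*n/4 + 1/2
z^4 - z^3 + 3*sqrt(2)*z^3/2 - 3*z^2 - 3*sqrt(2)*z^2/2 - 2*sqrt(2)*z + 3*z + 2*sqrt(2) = (z - 1)*(z - sqrt(2))*(z + sqrt(2)/2)*(z + 2*sqrt(2))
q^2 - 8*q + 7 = (q - 7)*(q - 1)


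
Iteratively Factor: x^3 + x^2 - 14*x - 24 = (x - 4)*(x^2 + 5*x + 6) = (x - 4)*(x + 3)*(x + 2)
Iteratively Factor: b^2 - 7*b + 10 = (b - 2)*(b - 5)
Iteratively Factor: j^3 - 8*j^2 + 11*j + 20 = (j + 1)*(j^2 - 9*j + 20) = (j - 4)*(j + 1)*(j - 5)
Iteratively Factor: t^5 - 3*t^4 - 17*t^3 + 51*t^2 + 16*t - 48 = (t - 1)*(t^4 - 2*t^3 - 19*t^2 + 32*t + 48) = (t - 1)*(t + 1)*(t^3 - 3*t^2 - 16*t + 48) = (t - 1)*(t + 1)*(t + 4)*(t^2 - 7*t + 12) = (t - 3)*(t - 1)*(t + 1)*(t + 4)*(t - 4)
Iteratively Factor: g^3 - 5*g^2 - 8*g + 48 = (g + 3)*(g^2 - 8*g + 16) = (g - 4)*(g + 3)*(g - 4)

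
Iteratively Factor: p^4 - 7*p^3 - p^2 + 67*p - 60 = (p - 4)*(p^3 - 3*p^2 - 13*p + 15) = (p - 5)*(p - 4)*(p^2 + 2*p - 3) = (p - 5)*(p - 4)*(p - 1)*(p + 3)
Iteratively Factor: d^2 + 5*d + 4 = (d + 1)*(d + 4)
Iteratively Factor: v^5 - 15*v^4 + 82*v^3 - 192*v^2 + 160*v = (v)*(v^4 - 15*v^3 + 82*v^2 - 192*v + 160) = v*(v - 5)*(v^3 - 10*v^2 + 32*v - 32) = v*(v - 5)*(v - 4)*(v^2 - 6*v + 8) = v*(v - 5)*(v - 4)^2*(v - 2)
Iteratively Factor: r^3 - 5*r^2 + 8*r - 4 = (r - 2)*(r^2 - 3*r + 2) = (r - 2)^2*(r - 1)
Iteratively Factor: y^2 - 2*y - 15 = (y - 5)*(y + 3)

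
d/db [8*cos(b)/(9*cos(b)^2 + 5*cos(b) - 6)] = 24*(3*cos(b)^2 + 2)*sin(b)/(-9*sin(b)^2 + 5*cos(b) + 3)^2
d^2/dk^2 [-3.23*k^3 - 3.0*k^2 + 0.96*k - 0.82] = -19.38*k - 6.0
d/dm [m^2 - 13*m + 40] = 2*m - 13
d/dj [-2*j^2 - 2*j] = -4*j - 2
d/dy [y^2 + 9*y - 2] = 2*y + 9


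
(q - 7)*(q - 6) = q^2 - 13*q + 42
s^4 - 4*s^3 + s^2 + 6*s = s*(s - 3)*(s - 2)*(s + 1)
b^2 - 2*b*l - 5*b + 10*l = (b - 5)*(b - 2*l)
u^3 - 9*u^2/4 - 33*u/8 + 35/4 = (u - 5/2)*(u - 7/4)*(u + 2)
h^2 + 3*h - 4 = (h - 1)*(h + 4)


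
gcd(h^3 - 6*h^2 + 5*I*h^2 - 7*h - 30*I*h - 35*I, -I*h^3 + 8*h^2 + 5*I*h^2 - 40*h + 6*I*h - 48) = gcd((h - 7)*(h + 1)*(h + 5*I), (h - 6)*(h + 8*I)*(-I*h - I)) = h + 1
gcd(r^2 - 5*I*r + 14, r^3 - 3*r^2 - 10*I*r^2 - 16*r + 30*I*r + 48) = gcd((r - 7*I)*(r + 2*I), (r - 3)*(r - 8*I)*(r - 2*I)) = 1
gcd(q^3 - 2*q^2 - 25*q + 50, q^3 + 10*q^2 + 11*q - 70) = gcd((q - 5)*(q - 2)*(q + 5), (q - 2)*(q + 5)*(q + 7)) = q^2 + 3*q - 10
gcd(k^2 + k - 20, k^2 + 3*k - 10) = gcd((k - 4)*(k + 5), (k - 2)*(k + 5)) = k + 5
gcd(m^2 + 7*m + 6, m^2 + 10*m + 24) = m + 6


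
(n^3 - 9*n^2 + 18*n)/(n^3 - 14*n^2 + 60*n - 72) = n*(n - 3)/(n^2 - 8*n + 12)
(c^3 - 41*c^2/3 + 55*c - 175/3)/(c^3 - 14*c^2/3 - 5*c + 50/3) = (c - 7)/(c + 2)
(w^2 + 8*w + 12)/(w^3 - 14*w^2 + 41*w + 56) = (w^2 + 8*w + 12)/(w^3 - 14*w^2 + 41*w + 56)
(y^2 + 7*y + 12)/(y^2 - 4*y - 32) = (y + 3)/(y - 8)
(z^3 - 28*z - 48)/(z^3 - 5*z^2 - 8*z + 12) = (z + 4)/(z - 1)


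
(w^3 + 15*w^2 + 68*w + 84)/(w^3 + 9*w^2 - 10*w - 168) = (w + 2)/(w - 4)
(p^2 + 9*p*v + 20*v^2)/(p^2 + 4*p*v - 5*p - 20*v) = (p + 5*v)/(p - 5)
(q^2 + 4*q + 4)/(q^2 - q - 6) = (q + 2)/(q - 3)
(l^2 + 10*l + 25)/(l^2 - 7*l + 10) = (l^2 + 10*l + 25)/(l^2 - 7*l + 10)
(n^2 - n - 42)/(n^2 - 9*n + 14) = (n + 6)/(n - 2)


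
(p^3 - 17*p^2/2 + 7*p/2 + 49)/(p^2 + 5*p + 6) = (2*p^2 - 21*p + 49)/(2*(p + 3))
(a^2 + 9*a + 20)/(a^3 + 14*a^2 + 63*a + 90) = (a + 4)/(a^2 + 9*a + 18)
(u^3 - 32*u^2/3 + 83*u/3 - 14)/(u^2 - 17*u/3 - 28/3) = (3*u^2 - 11*u + 6)/(3*u + 4)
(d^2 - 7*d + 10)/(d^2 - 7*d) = (d^2 - 7*d + 10)/(d*(d - 7))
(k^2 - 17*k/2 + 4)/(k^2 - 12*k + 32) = (k - 1/2)/(k - 4)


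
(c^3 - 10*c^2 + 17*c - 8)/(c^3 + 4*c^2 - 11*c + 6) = (c - 8)/(c + 6)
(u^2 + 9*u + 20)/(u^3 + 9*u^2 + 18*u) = (u^2 + 9*u + 20)/(u*(u^2 + 9*u + 18))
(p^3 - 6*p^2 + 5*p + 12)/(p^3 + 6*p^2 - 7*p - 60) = (p^2 - 3*p - 4)/(p^2 + 9*p + 20)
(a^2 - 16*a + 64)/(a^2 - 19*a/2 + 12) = 2*(a - 8)/(2*a - 3)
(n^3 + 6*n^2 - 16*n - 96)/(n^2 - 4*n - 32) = (n^2 + 2*n - 24)/(n - 8)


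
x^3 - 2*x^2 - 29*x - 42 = (x - 7)*(x + 2)*(x + 3)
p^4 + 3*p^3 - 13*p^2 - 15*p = p*(p - 3)*(p + 1)*(p + 5)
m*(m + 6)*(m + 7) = m^3 + 13*m^2 + 42*m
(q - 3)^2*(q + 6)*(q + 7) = q^4 + 7*q^3 - 27*q^2 - 135*q + 378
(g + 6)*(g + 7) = g^2 + 13*g + 42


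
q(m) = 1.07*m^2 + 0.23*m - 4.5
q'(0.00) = 0.23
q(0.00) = -4.50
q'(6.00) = 13.07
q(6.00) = 35.40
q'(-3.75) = -7.80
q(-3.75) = 9.68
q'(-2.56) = -5.25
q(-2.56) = 1.92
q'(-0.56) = -0.97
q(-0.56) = -4.29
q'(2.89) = 6.41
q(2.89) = 5.10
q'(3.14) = 6.95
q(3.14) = 6.77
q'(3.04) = 6.74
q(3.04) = 6.09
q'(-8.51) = -17.98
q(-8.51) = 71.03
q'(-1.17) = -2.27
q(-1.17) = -3.30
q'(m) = 2.14*m + 0.23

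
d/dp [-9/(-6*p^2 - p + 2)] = 9*(-12*p - 1)/(6*p^2 + p - 2)^2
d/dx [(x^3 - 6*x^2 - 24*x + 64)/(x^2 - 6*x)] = (x^4 - 12*x^3 + 60*x^2 - 128*x + 384)/(x^2*(x^2 - 12*x + 36))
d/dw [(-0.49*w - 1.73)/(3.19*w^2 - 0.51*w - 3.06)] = (1.5631*w^2 + 11.0374*w + 0.6171)/(10.1761*w^4 - 3.2538*w^3 - 19.2627*w^2 + 3.1212*w + 9.3636)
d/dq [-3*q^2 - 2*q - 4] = -6*q - 2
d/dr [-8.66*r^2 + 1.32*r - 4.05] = 1.32 - 17.32*r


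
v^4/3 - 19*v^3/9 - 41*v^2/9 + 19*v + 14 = (v/3 + 1)*(v - 7)*(v - 3)*(v + 2/3)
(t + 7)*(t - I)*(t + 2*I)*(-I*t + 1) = -I*t^4 + 2*t^3 - 7*I*t^3 + 14*t^2 - I*t^2 + 2*t - 7*I*t + 14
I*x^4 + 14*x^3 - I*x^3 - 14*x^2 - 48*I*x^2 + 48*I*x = x*(x - 8*I)*(x - 6*I)*(I*x - I)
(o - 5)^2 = o^2 - 10*o + 25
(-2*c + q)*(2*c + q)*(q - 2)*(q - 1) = -4*c^2*q^2 + 12*c^2*q - 8*c^2 + q^4 - 3*q^3 + 2*q^2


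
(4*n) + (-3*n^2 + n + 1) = -3*n^2 + 5*n + 1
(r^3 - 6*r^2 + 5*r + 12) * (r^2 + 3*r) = r^5 - 3*r^4 - 13*r^3 + 27*r^2 + 36*r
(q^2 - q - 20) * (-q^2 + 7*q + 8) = -q^4 + 8*q^3 + 21*q^2 - 148*q - 160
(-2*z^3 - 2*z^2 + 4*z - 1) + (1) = -2*z^3 - 2*z^2 + 4*z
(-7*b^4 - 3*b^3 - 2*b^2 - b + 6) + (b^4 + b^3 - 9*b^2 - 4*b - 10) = -6*b^4 - 2*b^3 - 11*b^2 - 5*b - 4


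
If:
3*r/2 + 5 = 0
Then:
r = -10/3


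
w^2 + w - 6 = (w - 2)*(w + 3)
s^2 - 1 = (s - 1)*(s + 1)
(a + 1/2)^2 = a^2 + a + 1/4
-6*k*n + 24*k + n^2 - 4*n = (-6*k + n)*(n - 4)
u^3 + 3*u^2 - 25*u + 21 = (u - 3)*(u - 1)*(u + 7)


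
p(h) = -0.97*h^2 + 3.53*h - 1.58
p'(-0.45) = 4.40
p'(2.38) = -1.09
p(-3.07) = -21.56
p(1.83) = 1.63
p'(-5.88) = 14.94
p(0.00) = -1.58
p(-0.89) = -5.49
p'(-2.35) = 8.09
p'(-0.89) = 5.26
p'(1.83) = -0.02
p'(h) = 3.53 - 1.94*h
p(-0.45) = -3.36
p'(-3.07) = 9.49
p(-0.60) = -4.05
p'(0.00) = 3.53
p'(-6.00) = 15.17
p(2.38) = 1.33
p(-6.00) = -57.68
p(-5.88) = -55.87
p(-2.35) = -15.23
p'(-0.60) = 4.69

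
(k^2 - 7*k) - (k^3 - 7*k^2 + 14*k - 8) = -k^3 + 8*k^2 - 21*k + 8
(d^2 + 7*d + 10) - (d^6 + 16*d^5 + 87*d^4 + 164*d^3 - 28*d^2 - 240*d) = -d^6 - 16*d^5 - 87*d^4 - 164*d^3 + 29*d^2 + 247*d + 10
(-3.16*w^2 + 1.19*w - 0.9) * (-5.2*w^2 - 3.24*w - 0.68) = 16.432*w^4 + 4.0504*w^3 + 2.9732*w^2 + 2.1068*w + 0.612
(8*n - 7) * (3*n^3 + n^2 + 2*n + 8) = 24*n^4 - 13*n^3 + 9*n^2 + 50*n - 56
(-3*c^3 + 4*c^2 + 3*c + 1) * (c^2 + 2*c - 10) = -3*c^5 - 2*c^4 + 41*c^3 - 33*c^2 - 28*c - 10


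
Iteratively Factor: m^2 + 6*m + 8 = (m + 2)*(m + 4)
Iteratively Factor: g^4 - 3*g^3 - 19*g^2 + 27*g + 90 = (g + 2)*(g^3 - 5*g^2 - 9*g + 45) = (g - 3)*(g + 2)*(g^2 - 2*g - 15) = (g - 5)*(g - 3)*(g + 2)*(g + 3)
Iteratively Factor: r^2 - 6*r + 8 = (r - 4)*(r - 2)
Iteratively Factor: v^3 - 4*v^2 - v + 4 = (v + 1)*(v^2 - 5*v + 4) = (v - 1)*(v + 1)*(v - 4)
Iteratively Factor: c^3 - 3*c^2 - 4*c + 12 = (c - 2)*(c^2 - c - 6) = (c - 2)*(c + 2)*(c - 3)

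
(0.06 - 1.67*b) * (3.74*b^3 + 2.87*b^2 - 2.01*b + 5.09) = -6.2458*b^4 - 4.5685*b^3 + 3.5289*b^2 - 8.6209*b + 0.3054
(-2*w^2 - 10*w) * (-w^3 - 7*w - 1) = 2*w^5 + 10*w^4 + 14*w^3 + 72*w^2 + 10*w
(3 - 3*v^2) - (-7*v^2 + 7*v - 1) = 4*v^2 - 7*v + 4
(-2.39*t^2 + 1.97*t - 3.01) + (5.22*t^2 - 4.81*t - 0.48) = 2.83*t^2 - 2.84*t - 3.49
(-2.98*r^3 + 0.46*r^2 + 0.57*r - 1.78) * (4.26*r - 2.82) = -12.6948*r^4 + 10.3632*r^3 + 1.131*r^2 - 9.1902*r + 5.0196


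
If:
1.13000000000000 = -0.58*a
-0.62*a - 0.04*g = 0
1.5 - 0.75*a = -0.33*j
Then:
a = -1.95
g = 30.20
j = -8.97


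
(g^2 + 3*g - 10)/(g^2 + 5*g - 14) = (g + 5)/(g + 7)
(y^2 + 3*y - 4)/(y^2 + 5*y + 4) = (y - 1)/(y + 1)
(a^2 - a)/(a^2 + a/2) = 2*(a - 1)/(2*a + 1)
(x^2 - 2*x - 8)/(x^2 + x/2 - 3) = 2*(x - 4)/(2*x - 3)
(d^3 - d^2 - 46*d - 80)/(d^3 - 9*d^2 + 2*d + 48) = (d + 5)/(d - 3)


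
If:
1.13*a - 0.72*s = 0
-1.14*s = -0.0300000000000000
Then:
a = 0.02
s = 0.03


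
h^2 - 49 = (h - 7)*(h + 7)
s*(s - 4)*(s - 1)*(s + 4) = s^4 - s^3 - 16*s^2 + 16*s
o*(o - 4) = o^2 - 4*o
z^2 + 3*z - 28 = (z - 4)*(z + 7)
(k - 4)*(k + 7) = k^2 + 3*k - 28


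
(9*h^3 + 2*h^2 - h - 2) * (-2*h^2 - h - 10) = -18*h^5 - 13*h^4 - 90*h^3 - 15*h^2 + 12*h + 20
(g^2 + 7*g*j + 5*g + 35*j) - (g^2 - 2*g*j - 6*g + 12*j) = 9*g*j + 11*g + 23*j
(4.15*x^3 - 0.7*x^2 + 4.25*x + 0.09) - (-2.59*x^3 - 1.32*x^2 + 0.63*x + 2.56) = 6.74*x^3 + 0.62*x^2 + 3.62*x - 2.47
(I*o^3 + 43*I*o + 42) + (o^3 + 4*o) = o^3 + I*o^3 + 4*o + 43*I*o + 42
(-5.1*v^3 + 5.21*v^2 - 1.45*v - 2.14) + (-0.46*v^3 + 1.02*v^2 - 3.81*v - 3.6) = -5.56*v^3 + 6.23*v^2 - 5.26*v - 5.74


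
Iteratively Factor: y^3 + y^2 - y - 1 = (y - 1)*(y^2 + 2*y + 1) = (y - 1)*(y + 1)*(y + 1)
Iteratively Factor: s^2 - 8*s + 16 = (s - 4)*(s - 4)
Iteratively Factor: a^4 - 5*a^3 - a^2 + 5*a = (a)*(a^3 - 5*a^2 - a + 5) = a*(a - 5)*(a^2 - 1) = a*(a - 5)*(a - 1)*(a + 1)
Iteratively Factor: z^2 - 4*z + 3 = (z - 3)*(z - 1)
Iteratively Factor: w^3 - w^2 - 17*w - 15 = (w + 1)*(w^2 - 2*w - 15) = (w + 1)*(w + 3)*(w - 5)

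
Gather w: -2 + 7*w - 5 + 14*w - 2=21*w - 9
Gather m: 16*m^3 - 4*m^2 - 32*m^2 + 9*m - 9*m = 16*m^3 - 36*m^2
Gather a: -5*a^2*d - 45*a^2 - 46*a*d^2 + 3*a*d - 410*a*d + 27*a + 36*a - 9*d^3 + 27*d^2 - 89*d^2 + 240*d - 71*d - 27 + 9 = a^2*(-5*d - 45) + a*(-46*d^2 - 407*d + 63) - 9*d^3 - 62*d^2 + 169*d - 18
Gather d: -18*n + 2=2 - 18*n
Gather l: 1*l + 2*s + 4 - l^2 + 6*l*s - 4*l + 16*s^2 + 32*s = -l^2 + l*(6*s - 3) + 16*s^2 + 34*s + 4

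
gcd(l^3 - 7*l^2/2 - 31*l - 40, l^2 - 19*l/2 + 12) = l - 8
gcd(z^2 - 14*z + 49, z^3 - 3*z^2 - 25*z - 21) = z - 7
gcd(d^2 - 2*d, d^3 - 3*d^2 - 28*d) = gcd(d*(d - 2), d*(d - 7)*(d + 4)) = d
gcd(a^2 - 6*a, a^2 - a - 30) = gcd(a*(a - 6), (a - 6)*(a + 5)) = a - 6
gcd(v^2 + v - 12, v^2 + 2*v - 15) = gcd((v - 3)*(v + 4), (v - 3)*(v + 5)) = v - 3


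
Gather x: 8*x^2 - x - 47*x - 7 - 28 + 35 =8*x^2 - 48*x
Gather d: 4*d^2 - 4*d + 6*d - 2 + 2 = 4*d^2 + 2*d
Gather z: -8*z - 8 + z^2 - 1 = z^2 - 8*z - 9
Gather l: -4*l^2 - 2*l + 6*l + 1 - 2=-4*l^2 + 4*l - 1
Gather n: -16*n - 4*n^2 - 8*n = -4*n^2 - 24*n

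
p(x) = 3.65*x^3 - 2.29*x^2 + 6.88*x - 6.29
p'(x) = 10.95*x^2 - 4.58*x + 6.88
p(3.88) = 199.13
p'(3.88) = 153.96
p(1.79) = 19.62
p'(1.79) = 33.77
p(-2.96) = -141.38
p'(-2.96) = 116.38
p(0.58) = -2.36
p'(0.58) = 7.91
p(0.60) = -2.20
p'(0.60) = 8.07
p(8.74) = 2315.75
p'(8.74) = 803.30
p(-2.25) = -74.94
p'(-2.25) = 72.62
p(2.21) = 37.13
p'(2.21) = 50.24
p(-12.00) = -6725.81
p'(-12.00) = 1638.64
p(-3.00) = -146.09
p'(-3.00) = 119.17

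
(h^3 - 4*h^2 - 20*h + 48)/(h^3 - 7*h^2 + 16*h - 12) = (h^2 - 2*h - 24)/(h^2 - 5*h + 6)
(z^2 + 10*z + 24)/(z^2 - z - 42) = (z + 4)/(z - 7)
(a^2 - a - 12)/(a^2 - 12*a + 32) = (a + 3)/(a - 8)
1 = 1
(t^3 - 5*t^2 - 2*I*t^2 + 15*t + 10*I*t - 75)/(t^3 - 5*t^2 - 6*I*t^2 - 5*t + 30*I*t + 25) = (t + 3*I)/(t - I)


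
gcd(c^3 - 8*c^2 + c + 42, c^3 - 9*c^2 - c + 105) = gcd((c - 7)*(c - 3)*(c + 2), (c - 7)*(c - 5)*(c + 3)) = c - 7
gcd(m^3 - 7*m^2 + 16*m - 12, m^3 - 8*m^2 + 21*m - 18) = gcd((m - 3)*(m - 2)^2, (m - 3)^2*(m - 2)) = m^2 - 5*m + 6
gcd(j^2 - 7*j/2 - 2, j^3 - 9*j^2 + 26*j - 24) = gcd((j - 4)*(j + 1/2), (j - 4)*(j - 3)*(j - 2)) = j - 4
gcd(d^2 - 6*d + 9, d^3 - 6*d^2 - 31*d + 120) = d - 3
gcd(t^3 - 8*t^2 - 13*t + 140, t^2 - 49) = t - 7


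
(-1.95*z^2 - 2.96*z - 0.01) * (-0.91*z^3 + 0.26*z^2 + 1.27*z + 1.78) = 1.7745*z^5 + 2.1866*z^4 - 3.237*z^3 - 7.2328*z^2 - 5.2815*z - 0.0178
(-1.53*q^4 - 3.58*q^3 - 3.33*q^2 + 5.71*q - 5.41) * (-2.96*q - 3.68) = 4.5288*q^5 + 16.2272*q^4 + 23.0312*q^3 - 4.6472*q^2 - 4.9992*q + 19.9088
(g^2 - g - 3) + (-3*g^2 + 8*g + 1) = -2*g^2 + 7*g - 2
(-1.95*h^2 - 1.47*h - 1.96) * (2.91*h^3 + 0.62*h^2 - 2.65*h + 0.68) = -5.6745*h^5 - 5.4867*h^4 - 1.4475*h^3 + 1.3543*h^2 + 4.1944*h - 1.3328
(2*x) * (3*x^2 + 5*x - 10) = 6*x^3 + 10*x^2 - 20*x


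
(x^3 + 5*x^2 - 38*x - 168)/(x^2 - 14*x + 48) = (x^2 + 11*x + 28)/(x - 8)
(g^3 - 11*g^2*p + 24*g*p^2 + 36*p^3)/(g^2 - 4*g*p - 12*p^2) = (g^2 - 5*g*p - 6*p^2)/(g + 2*p)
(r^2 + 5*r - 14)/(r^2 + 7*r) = (r - 2)/r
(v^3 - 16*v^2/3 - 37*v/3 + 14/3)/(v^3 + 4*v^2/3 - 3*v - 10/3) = (3*v^2 - 22*v + 7)/(3*v^2 - 2*v - 5)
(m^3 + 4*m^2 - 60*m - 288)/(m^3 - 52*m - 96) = (m + 6)/(m + 2)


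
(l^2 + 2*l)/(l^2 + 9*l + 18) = l*(l + 2)/(l^2 + 9*l + 18)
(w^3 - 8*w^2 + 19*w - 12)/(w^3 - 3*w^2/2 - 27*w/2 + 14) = 2*(w - 3)/(2*w + 7)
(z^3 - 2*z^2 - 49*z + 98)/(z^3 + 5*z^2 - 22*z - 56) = (z^2 - 9*z + 14)/(z^2 - 2*z - 8)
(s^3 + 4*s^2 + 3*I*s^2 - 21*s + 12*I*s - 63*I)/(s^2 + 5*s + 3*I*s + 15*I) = (s^2 + 4*s - 21)/(s + 5)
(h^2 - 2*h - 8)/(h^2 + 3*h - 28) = (h + 2)/(h + 7)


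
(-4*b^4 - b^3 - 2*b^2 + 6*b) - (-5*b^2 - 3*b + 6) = -4*b^4 - b^3 + 3*b^2 + 9*b - 6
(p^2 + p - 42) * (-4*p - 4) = -4*p^3 - 8*p^2 + 164*p + 168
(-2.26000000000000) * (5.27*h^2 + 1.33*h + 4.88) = -11.9102*h^2 - 3.0058*h - 11.0288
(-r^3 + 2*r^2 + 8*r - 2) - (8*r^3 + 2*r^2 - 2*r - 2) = -9*r^3 + 10*r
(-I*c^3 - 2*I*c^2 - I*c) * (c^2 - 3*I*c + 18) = -I*c^5 - 3*c^4 - 2*I*c^4 - 6*c^3 - 19*I*c^3 - 3*c^2 - 36*I*c^2 - 18*I*c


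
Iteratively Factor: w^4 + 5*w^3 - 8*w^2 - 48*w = (w)*(w^3 + 5*w^2 - 8*w - 48) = w*(w + 4)*(w^2 + w - 12) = w*(w - 3)*(w + 4)*(w + 4)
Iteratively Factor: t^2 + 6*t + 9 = (t + 3)*(t + 3)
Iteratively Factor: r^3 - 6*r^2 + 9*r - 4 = (r - 1)*(r^2 - 5*r + 4) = (r - 1)^2*(r - 4)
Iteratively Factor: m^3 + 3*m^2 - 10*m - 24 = (m + 2)*(m^2 + m - 12) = (m + 2)*(m + 4)*(m - 3)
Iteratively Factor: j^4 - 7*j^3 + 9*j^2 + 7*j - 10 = (j + 1)*(j^3 - 8*j^2 + 17*j - 10) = (j - 1)*(j + 1)*(j^2 - 7*j + 10) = (j - 2)*(j - 1)*(j + 1)*(j - 5)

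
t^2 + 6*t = t*(t + 6)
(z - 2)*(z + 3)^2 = z^3 + 4*z^2 - 3*z - 18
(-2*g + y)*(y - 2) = -2*g*y + 4*g + y^2 - 2*y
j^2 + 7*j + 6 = (j + 1)*(j + 6)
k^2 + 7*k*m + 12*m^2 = (k + 3*m)*(k + 4*m)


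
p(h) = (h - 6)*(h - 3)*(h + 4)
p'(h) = (h - 6)*(h - 3) + (h - 6)*(h + 4) + (h - 3)*(h + 4)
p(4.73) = -19.18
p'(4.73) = 1.82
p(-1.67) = 83.46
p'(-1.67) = 7.07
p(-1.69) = 83.31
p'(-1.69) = 7.47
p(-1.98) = 80.28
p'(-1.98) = 13.56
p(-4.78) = -65.42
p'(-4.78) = 98.35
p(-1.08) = 84.35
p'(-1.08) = -3.70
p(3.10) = -2.06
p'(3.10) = -20.17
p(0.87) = 53.21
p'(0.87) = -24.43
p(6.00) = 0.00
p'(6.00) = 30.00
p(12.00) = 864.00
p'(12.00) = 294.00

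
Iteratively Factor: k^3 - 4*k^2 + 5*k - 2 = (k - 1)*(k^2 - 3*k + 2) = (k - 2)*(k - 1)*(k - 1)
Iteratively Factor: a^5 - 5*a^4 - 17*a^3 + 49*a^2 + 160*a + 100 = (a - 5)*(a^4 - 17*a^2 - 36*a - 20) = (a - 5)*(a + 1)*(a^3 - a^2 - 16*a - 20) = (a - 5)*(a + 1)*(a + 2)*(a^2 - 3*a - 10) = (a - 5)^2*(a + 1)*(a + 2)*(a + 2)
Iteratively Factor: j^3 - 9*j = (j + 3)*(j^2 - 3*j) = (j - 3)*(j + 3)*(j)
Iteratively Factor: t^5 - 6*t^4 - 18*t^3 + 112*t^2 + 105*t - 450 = (t + 3)*(t^4 - 9*t^3 + 9*t^2 + 85*t - 150) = (t - 5)*(t + 3)*(t^3 - 4*t^2 - 11*t + 30) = (t - 5)*(t - 2)*(t + 3)*(t^2 - 2*t - 15) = (t - 5)*(t - 2)*(t + 3)^2*(t - 5)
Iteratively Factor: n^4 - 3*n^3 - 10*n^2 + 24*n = (n - 2)*(n^3 - n^2 - 12*n) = (n - 4)*(n - 2)*(n^2 + 3*n) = n*(n - 4)*(n - 2)*(n + 3)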